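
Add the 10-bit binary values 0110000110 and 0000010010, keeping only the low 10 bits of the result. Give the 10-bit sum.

0110011000

  0110000110
+ 0000010010
= 0110011000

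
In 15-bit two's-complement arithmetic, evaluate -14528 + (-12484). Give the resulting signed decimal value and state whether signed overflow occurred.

-14528 → 100011101000000
-12484 → 100111100111100
  100011101000000
+ 100111100111100
= 001011001111100  (discard carry-out 1)
Result 001011001111100: MSB = 0 → value 5756.
Both addends are negative but the stored result is non-negative: signed overflow. The true value -14528 + (-12484) = -27012 lies outside [-16384, 16383].

5756; overflow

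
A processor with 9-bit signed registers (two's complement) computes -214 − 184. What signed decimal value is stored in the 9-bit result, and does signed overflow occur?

-214 → 100101010
184 → 010111000
Subtract via negate-and-add: invert 010111000 + 1 = 101001000 (i.e. -184).
  100101010
+ 101001000
= 001110010  (discard carry-out 1)
Result 001110010: MSB = 0 → value 114.
Both addends (after negating the subtrahend) are negative but the stored result is non-negative: signed overflow. The true value -214 − 184 = -398 lies outside [-256, 255].

114; overflow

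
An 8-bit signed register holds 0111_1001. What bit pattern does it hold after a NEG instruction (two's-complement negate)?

10000111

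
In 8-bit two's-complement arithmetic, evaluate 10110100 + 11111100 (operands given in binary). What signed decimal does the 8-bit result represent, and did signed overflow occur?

-80; no overflow

10110100 = -76 (signed)
11111100 = -4 (signed)
  10110100
+ 11111100
= 10110000  (discard carry-out 1)
Result 10110000: MSB = 1 → 176 − 256 = -80.
Both addends are negative and so is the stored result: no signed overflow.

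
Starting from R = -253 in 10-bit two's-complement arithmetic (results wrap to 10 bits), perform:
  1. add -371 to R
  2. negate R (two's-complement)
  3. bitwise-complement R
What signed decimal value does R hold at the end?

Start: R = -253 = 1100000011.
R = -253 + (-371) = -624; wraps to 400 = 0110010000
R = −(400) = -400 = 1001110000
R = NOT 1001110000 = 0110001111 = 399

399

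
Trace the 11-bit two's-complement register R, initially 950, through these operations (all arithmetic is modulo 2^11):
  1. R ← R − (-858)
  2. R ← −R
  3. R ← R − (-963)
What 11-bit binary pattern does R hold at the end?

Start: R = 950 = 01110110110.
R = 950 − (-858) = 1808; wraps to -240 = 11100010000
R = −(-240) = 240 = 00011110000
R = 240 − (-963) = 1203; wraps to -845 = 10010110011

10010110011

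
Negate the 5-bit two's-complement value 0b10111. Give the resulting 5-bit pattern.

01001

Invert: 01000. Add 1: 01001.
Check: 10111 = -9, 01001 = 9.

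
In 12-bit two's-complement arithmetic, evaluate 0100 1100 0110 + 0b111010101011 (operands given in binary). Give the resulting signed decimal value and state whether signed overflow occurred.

0100 1100 0110 → 010011000110 = 1222 (signed)
0b111010101011 → 111010101011 = -341 (signed)
  010011000110
+ 111010101011
= 001101110001  (discard carry-out 1)
Result 001101110001: MSB = 0 → value 881.
Addends have opposite signs, so signed overflow cannot occur.

881; no overflow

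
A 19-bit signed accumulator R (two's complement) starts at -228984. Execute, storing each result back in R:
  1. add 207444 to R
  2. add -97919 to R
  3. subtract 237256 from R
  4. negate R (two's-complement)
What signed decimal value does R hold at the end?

Start: R = -228984 = 1001000000110001000.
R = -228984 + 207444 = -21540 = 1111010101111011100
R = -21540 + (-97919) = -119459 = 1100010110101011101
R = -119459 − 237256 = -356715; wraps to 167573 = 0101000111010010101
R = −(167573) = -167573 = 1010111000101101011

-167573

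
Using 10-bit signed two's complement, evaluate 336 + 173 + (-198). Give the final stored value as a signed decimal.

311

336 + 173 = 509 (0111111101)
509 + (-198) = 311 (0100110111)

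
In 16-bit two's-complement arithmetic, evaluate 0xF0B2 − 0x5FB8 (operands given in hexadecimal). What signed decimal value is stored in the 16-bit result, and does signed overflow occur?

-28422; no overflow

0xF0B2 = 1111000010110010 = -3918 (signed)
0x5FB8 = 0101111110111000 = 24504 (signed)
Subtract via negate-and-add: invert 0101111110111000 + 1 = 1010000001001000 (i.e. -24504).
  1111000010110010
+ 1010000001001000
= 1001000011111010  (discard carry-out 1)
Result 1001000011111010: MSB = 1 → 37114 − 65536 = -28422.
Both addends (after negating the subtrahend) are negative and so is the stored result: no signed overflow.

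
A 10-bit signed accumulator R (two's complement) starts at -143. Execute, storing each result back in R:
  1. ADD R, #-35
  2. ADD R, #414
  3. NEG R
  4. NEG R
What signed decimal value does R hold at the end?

Start: R = -143 = 1101110001.
R = -143 + (-35) = -178 = 1101001110
R = -178 + 414 = 236 = 0011101100
R = −(236) = -236 = 1100010100
R = −(-236) = 236 = 0011101100

236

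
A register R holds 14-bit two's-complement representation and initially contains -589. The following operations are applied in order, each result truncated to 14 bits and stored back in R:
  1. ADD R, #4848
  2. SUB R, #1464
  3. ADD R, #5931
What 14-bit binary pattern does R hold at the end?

Start: R = -589 = 11110110110011.
R = -589 + 4848 = 4259 = 01000010100011
R = 4259 − 1464 = 2795 = 00101011101011
R = 2795 + 5931 = 8726; wraps to -7658 = 10001000010110

10001000010110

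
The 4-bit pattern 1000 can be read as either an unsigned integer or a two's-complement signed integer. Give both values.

unsigned = 8, signed = -8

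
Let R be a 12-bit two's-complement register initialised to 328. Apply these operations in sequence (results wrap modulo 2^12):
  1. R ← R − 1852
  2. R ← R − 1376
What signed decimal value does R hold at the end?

1196

Start: R = 328 = 000101001000.
R = 328 − 1852 = -1524 = 101000001100
R = -1524 − 1376 = -2900; wraps to 1196 = 010010101100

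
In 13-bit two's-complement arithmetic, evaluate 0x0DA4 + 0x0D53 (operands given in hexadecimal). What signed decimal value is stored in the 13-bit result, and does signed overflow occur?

0x0DA4 = 0110110100100 = 3492 (signed)
0x0D53 = 0110101010011 = 3411 (signed)
  0110110100100
+ 0110101010011
= 1101011110111
Result 1101011110111: MSB = 1 → 6903 − 8192 = -1289.
Both addends are non-negative but the stored result is negative: signed overflow. The true value 3492 + 3411 = 6903 lies outside [-4096, 4095].

-1289; overflow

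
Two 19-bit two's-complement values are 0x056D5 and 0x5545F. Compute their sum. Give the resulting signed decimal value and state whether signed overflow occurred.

-152780; no overflow

0x056D5 = 0000101011011010101 = 22229 (signed)
0x5545F = 1010101010001011111 = -175009 (signed)
  0000101011011010101
+ 1010101010001011111
= 1011010101100110100
Result 1011010101100110100: MSB = 1 → 371508 − 524288 = -152780.
Addends have opposite signs, so signed overflow cannot occur.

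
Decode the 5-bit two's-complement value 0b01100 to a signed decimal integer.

12

MSB is 0, so the value is non-negative: 01100 = 12.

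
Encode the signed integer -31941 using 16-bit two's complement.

|-31941| = 31941 = 0111110011000101 in 16 bits.
Invert the bits: 1000001100111010. Add 1: 1000001100111011.
Check: 1000001100111011 reads as 33595 − 65536 = -31941.

1000001100111011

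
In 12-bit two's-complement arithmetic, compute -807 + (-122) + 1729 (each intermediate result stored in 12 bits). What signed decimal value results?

800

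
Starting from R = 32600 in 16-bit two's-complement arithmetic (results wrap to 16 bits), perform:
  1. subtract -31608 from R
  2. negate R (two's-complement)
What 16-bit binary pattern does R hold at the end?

0000010100110000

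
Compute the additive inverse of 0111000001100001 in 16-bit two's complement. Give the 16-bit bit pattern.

1000111110011111

Invert: 1000111110011110. Add 1: 1000111110011111.
Check: 0111000001100001 = 28769, 1000111110011111 = -28769.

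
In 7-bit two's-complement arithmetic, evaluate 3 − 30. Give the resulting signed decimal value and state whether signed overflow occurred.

3 → 0000011
30 → 0011110
Subtract via negate-and-add: invert 0011110 + 1 = 1100010 (i.e. -30).
  0000011
+ 1100010
= 1100101
Result 1100101: MSB = 1 → 101 − 128 = -27.
Addends (after negating the subtrahend) have opposite signs, so signed overflow cannot occur.

-27; no overflow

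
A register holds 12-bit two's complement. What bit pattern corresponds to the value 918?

918 is non-negative, so write it directly in 12 bits: 001110010110.

001110010110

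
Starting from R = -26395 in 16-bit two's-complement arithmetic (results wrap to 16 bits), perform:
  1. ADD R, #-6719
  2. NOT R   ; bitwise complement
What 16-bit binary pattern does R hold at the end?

1000000101011001

Start: R = -26395 = 1001100011100101.
R = -26395 + (-6719) = -33114; wraps to 32422 = 0111111010100110
R = NOT 0111111010100110 = 1000000101011001 = -32423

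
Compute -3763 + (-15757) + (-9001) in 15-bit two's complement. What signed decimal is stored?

-3763 + (-15757) = -19520 → wraps to 13248 (011001111000000)
13248 + (-9001) = 4247 (001000010010111)

4247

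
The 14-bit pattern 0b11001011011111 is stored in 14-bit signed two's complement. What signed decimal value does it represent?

MSB is 1, so the value is negative.
Unsigned reading: 13023. Subtract 2^14 = 16384: 13023 − 16384 = -3361.

-3361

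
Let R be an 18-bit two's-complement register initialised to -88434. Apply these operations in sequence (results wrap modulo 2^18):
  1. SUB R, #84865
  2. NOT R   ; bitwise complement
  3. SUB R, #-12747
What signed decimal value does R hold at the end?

-76099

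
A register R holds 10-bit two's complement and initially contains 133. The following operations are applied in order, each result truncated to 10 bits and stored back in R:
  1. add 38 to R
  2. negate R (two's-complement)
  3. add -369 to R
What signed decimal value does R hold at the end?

Start: R = 133 = 0010000101.
R = 133 + 38 = 171 = 0010101011
R = −(171) = -171 = 1101010101
R = -171 + (-369) = -540; wraps to 484 = 0111100100

484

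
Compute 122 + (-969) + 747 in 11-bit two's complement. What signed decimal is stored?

122 + (-969) = -847 (10010110001)
-847 + 747 = -100 (11110011100)

-100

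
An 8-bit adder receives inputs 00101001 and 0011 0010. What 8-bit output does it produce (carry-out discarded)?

01011011

  00101001
+ 00110010
= 01011011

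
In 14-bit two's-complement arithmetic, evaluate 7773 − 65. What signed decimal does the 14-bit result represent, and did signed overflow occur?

7773 → 01111001011101
65 → 00000001000001
Subtract via negate-and-add: invert 00000001000001 + 1 = 11111110111111 (i.e. -65).
  01111001011101
+ 11111110111111
= 01111000011100  (discard carry-out 1)
Result 01111000011100: MSB = 0 → value 7708.
Addends (after negating the subtrahend) have opposite signs, so signed overflow cannot occur.

7708; no overflow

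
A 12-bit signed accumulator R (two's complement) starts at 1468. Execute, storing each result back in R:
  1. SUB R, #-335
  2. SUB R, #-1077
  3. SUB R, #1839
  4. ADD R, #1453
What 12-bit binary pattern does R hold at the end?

100110111110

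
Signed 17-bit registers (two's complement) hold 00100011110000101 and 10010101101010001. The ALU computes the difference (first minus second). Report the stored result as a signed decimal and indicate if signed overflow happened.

-58316; overflow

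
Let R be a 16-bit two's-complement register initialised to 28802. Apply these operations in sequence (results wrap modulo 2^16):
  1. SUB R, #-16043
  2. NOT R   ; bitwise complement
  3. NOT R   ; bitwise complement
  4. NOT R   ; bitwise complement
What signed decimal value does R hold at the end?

20690

Start: R = 28802 = 0111000010000010.
R = 28802 − (-16043) = 44845; wraps to -20691 = 1010111100101101
R = NOT 1010111100101101 = 0101000011010010 = 20690
R = NOT 0101000011010010 = 1010111100101101 = -20691
R = NOT 1010111100101101 = 0101000011010010 = 20690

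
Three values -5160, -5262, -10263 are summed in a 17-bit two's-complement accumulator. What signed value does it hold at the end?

-20685

-5160 + (-5262) = -10422 (11101011101001010)
-10422 + (-10263) = -20685 (11010111100110011)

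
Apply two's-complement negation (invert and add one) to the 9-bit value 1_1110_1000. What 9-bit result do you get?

000011000

Invert: 000010111. Add 1: 000011000.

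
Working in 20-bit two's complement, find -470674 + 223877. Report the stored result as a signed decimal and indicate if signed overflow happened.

-246797; no overflow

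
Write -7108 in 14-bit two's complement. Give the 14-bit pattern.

10010000111100

|-7108| = 7108 = 01101111000100 in 14 bits.
Invert the bits: 10010000111011. Add 1: 10010000111100.
Check: 10010000111100 reads as 9276 − 16384 = -7108.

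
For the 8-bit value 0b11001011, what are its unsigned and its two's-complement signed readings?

unsigned = 203, signed = -53

Unsigned: 11001011 = 203.
Signed: MSB=1 → 203 − 256 = -53.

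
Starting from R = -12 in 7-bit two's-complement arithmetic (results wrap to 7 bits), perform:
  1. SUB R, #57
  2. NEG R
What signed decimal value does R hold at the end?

-59

Start: R = -12 = 1110100.
R = -12 − 57 = -69; wraps to 59 = 0111011
R = −(59) = -59 = 1000101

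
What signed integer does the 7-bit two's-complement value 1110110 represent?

-10

MSB is 1, so the value is negative.
Unsigned reading: 118. Subtract 2^7 = 128: 118 − 128 = -10.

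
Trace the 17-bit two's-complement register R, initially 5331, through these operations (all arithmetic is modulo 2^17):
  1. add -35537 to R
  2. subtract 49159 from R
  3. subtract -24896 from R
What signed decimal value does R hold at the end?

Start: R = 5331 = 00001010011010011.
R = 5331 + (-35537) = -30206 = 11000101000000010
R = -30206 − 49159 = -79365; wraps to 51707 = 01100100111111011
R = 51707 − (-24896) = 76603; wraps to -54469 = 10010101100111011

-54469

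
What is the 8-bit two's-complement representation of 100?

100 is non-negative, so write it directly in 8 bits: 01100100.

01100100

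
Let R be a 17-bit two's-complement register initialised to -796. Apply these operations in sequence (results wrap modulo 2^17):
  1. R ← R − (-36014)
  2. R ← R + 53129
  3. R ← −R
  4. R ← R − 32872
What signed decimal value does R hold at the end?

Start: R = -796 = 11111110011100100.
R = -796 − (-36014) = 35218 = 01000100110010010
R = 35218 + 53129 = 88347; wraps to -42725 = 10101100100011011
R = −(-42725) = 42725 = 01010011011100101
R = 42725 − 32872 = 9853 = 00010011001111101

9853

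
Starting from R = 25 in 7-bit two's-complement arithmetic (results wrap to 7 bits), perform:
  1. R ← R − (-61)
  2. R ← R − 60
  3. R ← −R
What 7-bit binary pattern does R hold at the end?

1100110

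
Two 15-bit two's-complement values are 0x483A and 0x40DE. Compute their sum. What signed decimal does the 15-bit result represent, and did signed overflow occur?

2328; overflow

0x483A = 100100000111010 = -14278 (signed)
0x40DE = 100000011011110 = -16162 (signed)
  100100000111010
+ 100000011011110
= 000100100011000  (discard carry-out 1)
Result 000100100011000: MSB = 0 → value 2328.
Both addends are negative but the stored result is non-negative: signed overflow. The true value -14278 + (-16162) = -30440 lies outside [-16384, 16383].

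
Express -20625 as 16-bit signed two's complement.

1010111101101111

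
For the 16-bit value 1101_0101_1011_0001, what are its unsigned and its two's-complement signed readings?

unsigned = 54705, signed = -10831

Unsigned: 1101010110110001 = 54705.
Signed: MSB=1 → 54705 − 65536 = -10831.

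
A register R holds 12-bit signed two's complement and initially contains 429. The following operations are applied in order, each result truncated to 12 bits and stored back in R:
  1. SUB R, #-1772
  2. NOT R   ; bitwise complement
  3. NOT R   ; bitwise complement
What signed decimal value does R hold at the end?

Start: R = 429 = 000110101101.
R = 429 − (-1772) = 2201; wraps to -1895 = 100010011001
R = NOT 100010011001 = 011101100110 = 1894
R = NOT 011101100110 = 100010011001 = -1895

-1895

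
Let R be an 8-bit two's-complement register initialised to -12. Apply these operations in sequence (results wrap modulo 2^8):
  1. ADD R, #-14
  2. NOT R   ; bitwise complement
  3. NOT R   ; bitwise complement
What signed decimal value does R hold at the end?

-26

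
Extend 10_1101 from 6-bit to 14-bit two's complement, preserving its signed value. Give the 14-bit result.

MSB of 101101 is 1; replicate it into the new high bits.
11111111|101101 → 11111111101101 (still -19).

11111111101101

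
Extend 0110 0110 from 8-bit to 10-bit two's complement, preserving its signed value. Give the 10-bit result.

MSB of 01100110 is 0; replicate it into the new high bits.
00|01100110 → 0001100110 (still 102).

0001100110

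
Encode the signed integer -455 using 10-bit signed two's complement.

1000111001

|-455| = 455 = 0111000111 in 10 bits.
Invert the bits: 1000111000. Add 1: 1000111001.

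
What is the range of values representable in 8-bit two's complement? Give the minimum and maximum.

Minimum: −2^7 = -128.
Maximum: 2^7 − 1 = 127.

min = -128, max = 127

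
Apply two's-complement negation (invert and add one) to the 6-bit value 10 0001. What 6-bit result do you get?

011111

Invert: 011110. Add 1: 011111.
Check: 100001 = -31, 011111 = 31.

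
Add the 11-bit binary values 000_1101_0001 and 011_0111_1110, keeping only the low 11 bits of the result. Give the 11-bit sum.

10001001111

  00011010001
+ 01101111110
= 10001001111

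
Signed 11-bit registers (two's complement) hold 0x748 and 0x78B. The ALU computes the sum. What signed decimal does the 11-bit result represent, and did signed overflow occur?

0x748 = 11101001000 = -184 (signed)
0x78B = 11110001011 = -117 (signed)
  11101001000
+ 11110001011
= 11011010011  (discard carry-out 1)
Result 11011010011: MSB = 1 → 1747 − 2048 = -301.
Both addends are negative and so is the stored result: no signed overflow.

-301; no overflow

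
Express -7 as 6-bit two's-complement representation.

|-7| = 7 = 000111 in 6 bits.
Invert the bits: 111000. Add 1: 111001.
Check: 111001 reads as 57 − 64 = -7.

111001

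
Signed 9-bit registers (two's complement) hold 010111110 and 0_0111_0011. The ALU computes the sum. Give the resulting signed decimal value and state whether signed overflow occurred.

010111110 = 190 (signed)
0_0111_0011 → 001110011 = 115 (signed)
  010111110
+ 001110011
= 100110001
Result 100110001: MSB = 1 → 305 − 512 = -207.
Both addends are non-negative but the stored result is negative: signed overflow. The true value 190 + 115 = 305 lies outside [-256, 255].

-207; overflow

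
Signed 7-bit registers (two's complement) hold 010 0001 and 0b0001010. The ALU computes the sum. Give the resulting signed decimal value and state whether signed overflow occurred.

010 0001 → 0100001 = 33 (signed)
0b0001010 → 0001010 = 10 (signed)
  0100001
+ 0001010
= 0101011
Result 0101011: MSB = 0 → value 43.
Both addends are non-negative and so is the stored result: no signed overflow.

43; no overflow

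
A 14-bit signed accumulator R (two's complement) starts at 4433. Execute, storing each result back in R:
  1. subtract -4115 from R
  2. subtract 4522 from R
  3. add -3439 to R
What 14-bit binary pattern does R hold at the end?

Start: R = 4433 = 01000101010001.
R = 4433 − (-4115) = 8548; wraps to -7836 = 10000101100100
R = -7836 − 4522 = -12358; wraps to 4026 = 00111110111010
R = 4026 + (-3439) = 587 = 00001001001011

00001001001011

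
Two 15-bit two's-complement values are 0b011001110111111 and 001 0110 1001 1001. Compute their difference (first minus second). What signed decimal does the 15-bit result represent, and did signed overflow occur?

0b011001110111111 → 011001110111111 = 13247 (signed)
001 0110 1001 1001 → 001011010011001 = 5785 (signed)
Subtract via negate-and-add: invert 001011010011001 + 1 = 110100101100111 (i.e. -5785).
  011001110111111
+ 110100101100111
= 001110100100110  (discard carry-out 1)
Result 001110100100110: MSB = 0 → value 7462.
Addends (after negating the subtrahend) have opposite signs, so signed overflow cannot occur.

7462; no overflow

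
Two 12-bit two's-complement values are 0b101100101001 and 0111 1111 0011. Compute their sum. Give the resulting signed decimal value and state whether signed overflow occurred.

0b101100101001 → 101100101001 = -1239 (signed)
0111 1111 0011 → 011111110011 = 2035 (signed)
  101100101001
+ 011111110011
= 001100011100  (discard carry-out 1)
Result 001100011100: MSB = 0 → value 796.
Addends have opposite signs, so signed overflow cannot occur.

796; no overflow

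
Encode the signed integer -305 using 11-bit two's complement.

11011001111

|-305| = 305 = 00100110001 in 11 bits.
Invert the bits: 11011001110. Add 1: 11011001111.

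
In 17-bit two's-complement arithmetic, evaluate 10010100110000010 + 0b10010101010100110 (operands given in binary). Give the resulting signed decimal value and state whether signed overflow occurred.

21544; overflow

10010100110000010 = -54910 (signed)
0b10010101010100110 → 10010101010100110 = -54618 (signed)
  10010100110000010
+ 10010101010100110
= 00101010000101000  (discard carry-out 1)
Result 00101010000101000: MSB = 0 → value 21544.
Both addends are negative but the stored result is non-negative: signed overflow. The true value -54910 + (-54618) = -109528 lies outside [-65536, 65535].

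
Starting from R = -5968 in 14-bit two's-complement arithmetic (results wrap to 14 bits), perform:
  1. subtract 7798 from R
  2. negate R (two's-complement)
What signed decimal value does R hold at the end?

Start: R = -5968 = 10100010110000.
R = -5968 − 7798 = -13766; wraps to 2618 = 00101000111010
R = −(2618) = -2618 = 11010111000110

-2618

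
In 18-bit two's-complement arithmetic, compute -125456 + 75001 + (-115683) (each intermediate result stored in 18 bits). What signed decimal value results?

-125456 + 75001 = -50455 (110011101011101001)
-50455 + (-115683) = -166138 → wraps to 96006 (010111011100000110)

96006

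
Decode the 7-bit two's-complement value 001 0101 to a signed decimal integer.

21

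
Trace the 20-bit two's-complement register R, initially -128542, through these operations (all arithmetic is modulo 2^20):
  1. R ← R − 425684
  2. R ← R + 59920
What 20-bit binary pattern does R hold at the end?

10000111010100011110

Start: R = -128542 = 11100000100111100010.
R = -128542 − 425684 = -554226; wraps to 494350 = 01111000101100001110
R = 494350 + 59920 = 554270; wraps to -494306 = 10000111010100011110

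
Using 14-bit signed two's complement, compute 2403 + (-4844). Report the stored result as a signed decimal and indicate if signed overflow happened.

2403 → 00100101100011
-4844 → 10110100010100
  00100101100011
+ 10110100010100
= 11011001110111
Result 11011001110111: MSB = 1 → 13943 − 16384 = -2441.
Addends have opposite signs, so signed overflow cannot occur.

-2441; no overflow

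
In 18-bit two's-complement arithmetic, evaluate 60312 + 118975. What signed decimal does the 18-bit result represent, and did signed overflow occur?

60312 → 001110101110011000
118975 → 011101000010111111
  001110101110011000
+ 011101000010111111
= 101011110001010111
Result 101011110001010111: MSB = 1 → 179287 − 262144 = -82857.
Both addends are non-negative but the stored result is negative: signed overflow. The true value 60312 + 118975 = 179287 lies outside [-131072, 131071].

-82857; overflow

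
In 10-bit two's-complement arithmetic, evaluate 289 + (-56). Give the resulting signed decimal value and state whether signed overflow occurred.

233; no overflow

289 → 0100100001
-56 → 1111001000
  0100100001
+ 1111001000
= 0011101001  (discard carry-out 1)
Result 0011101001: MSB = 0 → value 233.
Addends have opposite signs, so signed overflow cannot occur.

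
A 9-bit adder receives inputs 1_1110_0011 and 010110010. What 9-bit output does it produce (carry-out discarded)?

010010101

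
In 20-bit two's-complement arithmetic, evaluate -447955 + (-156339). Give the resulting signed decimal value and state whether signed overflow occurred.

-447955 → 10010010101000101101
-156339 → 11011001110101001101
  10010010101000101101
+ 11011001110101001101
= 01101100011101111010  (discard carry-out 1)
Result 01101100011101111010: MSB = 0 → value 444282.
Both addends are negative but the stored result is non-negative: signed overflow. The true value -447955 + (-156339) = -604294 lies outside [-524288, 524287].

444282; overflow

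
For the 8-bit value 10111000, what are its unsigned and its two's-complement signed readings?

Unsigned: 10111000 = 184.
Signed: MSB=1 → 184 − 256 = -72.

unsigned = 184, signed = -72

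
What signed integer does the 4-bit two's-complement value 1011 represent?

-5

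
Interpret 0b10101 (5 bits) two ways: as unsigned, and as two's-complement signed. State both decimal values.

unsigned = 21, signed = -11

Unsigned: 10101 = 21.
Signed: MSB=1 → 21 − 32 = -11.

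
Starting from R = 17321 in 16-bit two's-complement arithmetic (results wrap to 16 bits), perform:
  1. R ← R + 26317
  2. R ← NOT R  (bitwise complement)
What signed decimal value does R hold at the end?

Start: R = 17321 = 0100001110101001.
R = 17321 + 26317 = 43638; wraps to -21898 = 1010101001110110
R = NOT 1010101001110110 = 0101010110001001 = 21897

21897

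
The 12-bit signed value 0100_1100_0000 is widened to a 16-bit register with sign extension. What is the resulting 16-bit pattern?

MSB of 010011000000 is 0; replicate it into the new high bits.
0000|010011000000 → 0000010011000000 (still 1216).

0000010011000000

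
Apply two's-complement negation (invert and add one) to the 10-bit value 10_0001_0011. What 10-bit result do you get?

Invert: 0111101100. Add 1: 0111101101.
Check: 1000010011 = -493, 0111101101 = 493.

0111101101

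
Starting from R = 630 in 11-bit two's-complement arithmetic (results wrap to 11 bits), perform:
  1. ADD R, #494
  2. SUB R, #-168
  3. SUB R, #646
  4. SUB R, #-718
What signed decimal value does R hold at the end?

-684

Start: R = 630 = 01001110110.
R = 630 + 494 = 1124; wraps to -924 = 10001100100
R = -924 − (-168) = -756 = 10100001100
R = -756 − 646 = -1402; wraps to 646 = 01010000110
R = 646 − (-718) = 1364; wraps to -684 = 10101010100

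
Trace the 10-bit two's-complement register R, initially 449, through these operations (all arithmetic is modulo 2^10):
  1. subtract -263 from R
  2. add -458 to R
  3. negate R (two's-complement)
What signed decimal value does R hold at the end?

Start: R = 449 = 0111000001.
R = 449 − (-263) = 712; wraps to -312 = 1011001000
R = -312 + (-458) = -770; wraps to 254 = 0011111110
R = −(254) = -254 = 1100000010

-254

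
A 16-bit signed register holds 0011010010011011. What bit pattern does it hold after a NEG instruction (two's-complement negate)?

1100101101100101

Invert: 1100101101100100. Add 1: 1100101101100101.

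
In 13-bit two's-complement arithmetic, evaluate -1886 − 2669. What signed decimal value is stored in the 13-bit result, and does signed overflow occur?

3637; overflow

-1886 → 1100010100010
2669 → 0101001101101
Subtract via negate-and-add: invert 0101001101101 + 1 = 1010110010011 (i.e. -2669).
  1100010100010
+ 1010110010011
= 0111000110101  (discard carry-out 1)
Result 0111000110101: MSB = 0 → value 3637.
Both addends (after negating the subtrahend) are negative but the stored result is non-negative: signed overflow. The true value -1886 − 2669 = -4555 lies outside [-4096, 4095].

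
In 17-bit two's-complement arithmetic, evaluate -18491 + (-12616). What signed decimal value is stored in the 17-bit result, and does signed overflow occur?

-18491 → 11011011111000101
-12616 → 11100111010111000
  11011011111000101
+ 11100111010111000
= 11000011001111101  (discard carry-out 1)
Result 11000011001111101: MSB = 1 → 99965 − 131072 = -31107.
Both addends are negative and so is the stored result: no signed overflow.

-31107; no overflow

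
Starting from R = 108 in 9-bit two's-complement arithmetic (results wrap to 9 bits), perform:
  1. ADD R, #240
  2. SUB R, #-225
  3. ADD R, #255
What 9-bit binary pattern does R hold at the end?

Start: R = 108 = 001101100.
R = 108 + 240 = 348; wraps to -164 = 101011100
R = -164 − (-225) = 61 = 000111101
R = 61 + 255 = 316; wraps to -196 = 100111100

100111100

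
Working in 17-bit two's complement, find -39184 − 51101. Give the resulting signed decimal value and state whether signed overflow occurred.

40787; overflow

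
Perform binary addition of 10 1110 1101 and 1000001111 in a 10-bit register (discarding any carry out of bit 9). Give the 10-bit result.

0011111100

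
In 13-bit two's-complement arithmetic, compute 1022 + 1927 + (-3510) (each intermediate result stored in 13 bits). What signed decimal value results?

1022 + 1927 = 2949 (0101110000101)
2949 + (-3510) = -561 (1110111001111)

-561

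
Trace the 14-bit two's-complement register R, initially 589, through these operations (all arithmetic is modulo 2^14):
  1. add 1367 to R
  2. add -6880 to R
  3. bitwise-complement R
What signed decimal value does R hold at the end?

4923

Start: R = 589 = 00001001001101.
R = 589 + 1367 = 1956 = 00011110100100
R = 1956 + (-6880) = -4924 = 10110011000100
R = NOT 10110011000100 = 01001100111011 = 4923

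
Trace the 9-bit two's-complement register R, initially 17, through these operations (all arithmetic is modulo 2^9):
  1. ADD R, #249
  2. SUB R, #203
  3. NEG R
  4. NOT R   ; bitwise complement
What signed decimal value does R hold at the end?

Start: R = 17 = 000010001.
R = 17 + 249 = 266; wraps to -246 = 100001010
R = -246 − 203 = -449; wraps to 63 = 000111111
R = −(63) = -63 = 111000001
R = NOT 111000001 = 000111110 = 62

62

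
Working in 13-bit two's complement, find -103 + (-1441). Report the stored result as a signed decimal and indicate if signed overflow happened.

-103 → 1111110011001
-1441 → 1101001011111
  1111110011001
+ 1101001011111
= 1100111111000  (discard carry-out 1)
Result 1100111111000: MSB = 1 → 6648 − 8192 = -1544.
Both addends are negative and so is the stored result: no signed overflow.

-1544; no overflow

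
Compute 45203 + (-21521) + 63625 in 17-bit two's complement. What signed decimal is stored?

-43765

45203 + (-21521) = 23682 (00101110010000010)
23682 + 63625 = 87307 → wraps to -43765 (10101010100001011)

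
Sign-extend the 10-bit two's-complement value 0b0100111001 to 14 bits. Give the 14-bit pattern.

00000100111001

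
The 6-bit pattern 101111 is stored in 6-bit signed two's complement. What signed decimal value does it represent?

MSB is 1, so the value is negative.
Invert: 010000. Add 1: 010001 = 17. So the value is −17.

-17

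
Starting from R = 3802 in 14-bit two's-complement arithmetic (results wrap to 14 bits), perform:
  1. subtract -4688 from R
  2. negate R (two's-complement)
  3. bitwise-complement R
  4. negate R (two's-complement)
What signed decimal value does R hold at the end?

7895

Start: R = 3802 = 00111011011010.
R = 3802 − (-4688) = 8490; wraps to -7894 = 10000100101010
R = −(-7894) = 7894 = 01111011010110
R = NOT 01111011010110 = 10000100101001 = -7895
R = −(-7895) = 7895 = 01111011010111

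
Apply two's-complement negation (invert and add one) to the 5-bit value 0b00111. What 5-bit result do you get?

11001

Invert: 11000. Add 1: 11001.
Check: 00111 = 7, 11001 = -7.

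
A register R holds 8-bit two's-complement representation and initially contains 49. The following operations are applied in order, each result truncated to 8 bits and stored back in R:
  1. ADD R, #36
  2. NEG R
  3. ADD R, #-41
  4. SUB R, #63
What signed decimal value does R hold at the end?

Start: R = 49 = 00110001.
R = 49 + 36 = 85 = 01010101
R = −(85) = -85 = 10101011
R = -85 + (-41) = -126 = 10000010
R = -126 − 63 = -189; wraps to 67 = 01000011

67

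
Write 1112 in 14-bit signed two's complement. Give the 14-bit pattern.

1112 is non-negative, so write it directly in 14 bits: 00010001011000.

00010001011000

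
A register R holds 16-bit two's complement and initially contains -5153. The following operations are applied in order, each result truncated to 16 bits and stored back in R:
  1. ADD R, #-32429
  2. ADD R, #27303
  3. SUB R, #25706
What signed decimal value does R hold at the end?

Start: R = -5153 = 1110101111011111.
R = -5153 + (-32429) = -37582; wraps to 27954 = 0110110100110010
R = 27954 + 27303 = 55257; wraps to -10279 = 1101011111011001
R = -10279 − 25706 = -35985; wraps to 29551 = 0111001101101111

29551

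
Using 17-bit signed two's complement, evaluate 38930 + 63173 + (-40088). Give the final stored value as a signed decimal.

38930 + 63173 = 102103 → wraps to -28969 (11000111011010111)
-28969 + (-40088) = -69057 → wraps to 62015 (01111001000111111)

62015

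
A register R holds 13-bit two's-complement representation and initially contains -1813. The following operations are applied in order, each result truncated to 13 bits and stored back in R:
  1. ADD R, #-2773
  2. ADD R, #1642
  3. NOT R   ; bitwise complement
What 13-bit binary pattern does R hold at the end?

Start: R = -1813 = 1100011101011.
R = -1813 + (-2773) = -4586; wraps to 3606 = 0111000010110
R = 3606 + 1642 = 5248; wraps to -2944 = 1010010000000
R = NOT 1010010000000 = 0101101111111 = 2943

0101101111111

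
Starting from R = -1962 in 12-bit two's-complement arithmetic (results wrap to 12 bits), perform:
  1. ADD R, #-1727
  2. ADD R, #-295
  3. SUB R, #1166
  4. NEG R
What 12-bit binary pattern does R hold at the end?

Start: R = -1962 = 100001010110.
R = -1962 + (-1727) = -3689; wraps to 407 = 000110010111
R = 407 + (-295) = 112 = 000001110000
R = 112 − 1166 = -1054 = 101111100010
R = −(-1054) = 1054 = 010000011110

010000011110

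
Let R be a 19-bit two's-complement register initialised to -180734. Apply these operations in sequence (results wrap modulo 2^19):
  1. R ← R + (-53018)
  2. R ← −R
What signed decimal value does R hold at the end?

233752

Start: R = -180734 = 1010011111000000010.
R = -180734 + (-53018) = -233752 = 1000110111011101000
R = −(-233752) = 233752 = 0111001000100011000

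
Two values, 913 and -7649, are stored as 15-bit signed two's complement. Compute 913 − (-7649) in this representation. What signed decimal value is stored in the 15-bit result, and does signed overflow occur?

8562; no overflow

913 → 000001110010001
-7649 → 110001000011111
Subtract via negate-and-add: invert 110001000011111 + 1 = 001110111100001 (i.e. 7649).
  000001110010001
+ 001110111100001
= 010000101110010
Result 010000101110010: MSB = 0 → value 8562.
Both addends (after negating the subtrahend) are non-negative and so is the stored result: no signed overflow.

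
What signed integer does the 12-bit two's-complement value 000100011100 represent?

284

MSB is 0, so the value is non-negative: 000100011100 = 284.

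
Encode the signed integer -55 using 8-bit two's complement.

|-55| = 55 = 00110111 in 8 bits.
Invert the bits: 11001000. Add 1: 11001001.
Check: 11001001 reads as 201 − 256 = -55.

11001001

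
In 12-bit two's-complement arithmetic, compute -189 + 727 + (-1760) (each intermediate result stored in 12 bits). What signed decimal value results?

-1222

-189 + 727 = 538 (001000011010)
538 + (-1760) = -1222 (101100111010)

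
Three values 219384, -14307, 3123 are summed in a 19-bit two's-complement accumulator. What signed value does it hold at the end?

208200

219384 + (-14307) = 205077 (0110010000100010101)
205077 + 3123 = 208200 (0110010110101001000)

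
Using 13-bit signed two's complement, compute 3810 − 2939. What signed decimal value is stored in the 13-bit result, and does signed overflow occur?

3810 → 0111011100010
2939 → 0101101111011
Subtract via negate-and-add: invert 0101101111011 + 1 = 1010010000101 (i.e. -2939).
  0111011100010
+ 1010010000101
= 0001101100111  (discard carry-out 1)
Result 0001101100111: MSB = 0 → value 871.
Addends (after negating the subtrahend) have opposite signs, so signed overflow cannot occur.

871; no overflow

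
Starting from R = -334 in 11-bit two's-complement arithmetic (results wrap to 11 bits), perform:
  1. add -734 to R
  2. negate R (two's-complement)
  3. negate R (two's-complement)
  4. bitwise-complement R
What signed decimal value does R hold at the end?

Start: R = -334 = 11010110010.
R = -334 + (-734) = -1068; wraps to 980 = 01111010100
R = −(980) = -980 = 10000101100
R = −(-980) = 980 = 01111010100
R = NOT 01111010100 = 10000101011 = -981

-981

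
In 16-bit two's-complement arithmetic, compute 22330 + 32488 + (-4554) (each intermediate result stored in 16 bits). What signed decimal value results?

22330 + 32488 = 54818 → wraps to -10718 (1101011000100010)
-10718 + (-4554) = -15272 (1100010001011000)

-15272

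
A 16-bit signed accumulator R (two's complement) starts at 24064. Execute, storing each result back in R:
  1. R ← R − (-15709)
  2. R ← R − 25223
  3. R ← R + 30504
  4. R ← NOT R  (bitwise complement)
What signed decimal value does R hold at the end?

20481

Start: R = 24064 = 0101111000000000.
R = 24064 − (-15709) = 39773; wraps to -25763 = 1001101101011101
R = -25763 − 25223 = -50986; wraps to 14550 = 0011100011010110
R = 14550 + 30504 = 45054; wraps to -20482 = 1010111111111110
R = NOT 1010111111111110 = 0101000000000001 = 20481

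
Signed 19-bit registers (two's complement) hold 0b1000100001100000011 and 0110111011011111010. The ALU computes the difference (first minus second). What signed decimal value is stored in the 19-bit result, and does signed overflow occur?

52233; overflow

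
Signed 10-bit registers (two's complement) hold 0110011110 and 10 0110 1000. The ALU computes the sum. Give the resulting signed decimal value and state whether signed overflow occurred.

6; no overflow

0110011110 = 414 (signed)
10 0110 1000 → 1001101000 = -408 (signed)
  0110011110
+ 1001101000
= 0000000110  (discard carry-out 1)
Result 0000000110: MSB = 0 → value 6.
Addends have opposite signs, so signed overflow cannot occur.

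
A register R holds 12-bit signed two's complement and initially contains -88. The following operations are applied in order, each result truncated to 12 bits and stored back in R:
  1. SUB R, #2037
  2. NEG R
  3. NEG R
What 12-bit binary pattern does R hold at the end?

Start: R = -88 = 111110101000.
R = -88 − 2037 = -2125; wraps to 1971 = 011110110011
R = −(1971) = -1971 = 100001001101
R = −(-1971) = 1971 = 011110110011

011110110011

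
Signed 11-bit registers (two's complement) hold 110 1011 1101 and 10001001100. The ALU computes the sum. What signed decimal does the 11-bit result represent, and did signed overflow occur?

777; overflow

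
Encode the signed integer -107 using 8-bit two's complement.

10010101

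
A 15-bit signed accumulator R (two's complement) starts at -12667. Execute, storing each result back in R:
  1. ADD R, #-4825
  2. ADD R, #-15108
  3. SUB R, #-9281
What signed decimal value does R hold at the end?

9449

Start: R = -12667 = 100111010000101.
R = -12667 + (-4825) = -17492; wraps to 15276 = 011101110101100
R = 15276 + (-15108) = 168 = 000000010101000
R = 168 − (-9281) = 9449 = 010010011101001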